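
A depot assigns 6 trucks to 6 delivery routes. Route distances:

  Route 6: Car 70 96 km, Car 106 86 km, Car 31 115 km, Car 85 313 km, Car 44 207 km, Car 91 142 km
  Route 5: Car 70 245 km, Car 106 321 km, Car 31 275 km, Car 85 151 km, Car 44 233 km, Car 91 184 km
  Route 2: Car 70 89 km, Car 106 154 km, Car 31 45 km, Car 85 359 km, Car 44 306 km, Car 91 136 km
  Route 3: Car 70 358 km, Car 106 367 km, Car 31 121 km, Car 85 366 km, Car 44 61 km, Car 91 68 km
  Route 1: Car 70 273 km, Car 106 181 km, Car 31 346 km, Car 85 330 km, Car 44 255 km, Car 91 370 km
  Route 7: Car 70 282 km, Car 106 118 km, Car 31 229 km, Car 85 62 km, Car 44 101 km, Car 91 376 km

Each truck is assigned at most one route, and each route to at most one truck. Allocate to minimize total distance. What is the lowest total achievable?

Min total: 629 km

Optimal: Car 70→Route 6 (96 km), Car 106→Route 1 (181 km), Car 31→Route 2 (45 km), Car 85→Route 7 (62 km), Car 44→Route 3 (61 km), Car 91→Route 5 (184 km) — total 96+181+45+62+61+184 = 629 km.
Min-entry greedy (repeatedly take the single cheapest remaining cell) gives 711 km, worse by 82.
No other one-to-one assignment undercuts 629 km.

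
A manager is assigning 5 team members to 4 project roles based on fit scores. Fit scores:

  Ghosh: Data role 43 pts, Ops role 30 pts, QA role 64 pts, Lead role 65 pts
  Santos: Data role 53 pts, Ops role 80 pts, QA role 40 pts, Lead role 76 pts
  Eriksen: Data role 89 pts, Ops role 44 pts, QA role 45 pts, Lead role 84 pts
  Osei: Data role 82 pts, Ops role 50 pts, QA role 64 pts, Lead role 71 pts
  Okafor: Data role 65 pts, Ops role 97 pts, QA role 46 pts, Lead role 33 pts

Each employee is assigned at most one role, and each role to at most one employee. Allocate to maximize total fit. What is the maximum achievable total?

This is the linear assignment problem.
Optimal: Osei→Data role (82 pts), Okafor→Ops role (97 pts), Ghosh→QA role (64 pts), Eriksen→Lead role (84 pts) — total 82+97+64+84 = 327 pts.
Column-greedy (each role in turn goes to its best remaining employee) gives 326 pts, worse by 1.

Max total: 327 pts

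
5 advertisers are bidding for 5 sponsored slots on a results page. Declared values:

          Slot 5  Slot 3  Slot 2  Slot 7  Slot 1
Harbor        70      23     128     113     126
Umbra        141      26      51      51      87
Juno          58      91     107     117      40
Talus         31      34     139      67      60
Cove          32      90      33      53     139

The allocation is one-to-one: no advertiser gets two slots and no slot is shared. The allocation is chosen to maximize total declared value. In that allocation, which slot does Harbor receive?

Harbor receives Slot 7.

Treat this as an assignment problem: match each advertiser to one slot.
Optimal: Harbor→Slot 7 ($113), Umbra→Slot 5 ($141), Juno→Slot 3 ($91), Talus→Slot 2 ($139), Cove→Slot 1 ($139) — total 113+141+91+139+139 = $623.
Row-greedy (each advertiser in turn takes its best remaining slot) gives $536, worse by 87.
Next-best assignment: Harbor→Slot 1, Umbra→Slot 5, Juno→Slot 7, Talus→Slot 2, Cove→Slot 3 = $613.
Every other assignment is strictly worse.
Harbor's own top slot is Slot 2 ($128), but forcing Harbor→Slot 2 and reassigning the rest optimally gives only $566 — worse by 57.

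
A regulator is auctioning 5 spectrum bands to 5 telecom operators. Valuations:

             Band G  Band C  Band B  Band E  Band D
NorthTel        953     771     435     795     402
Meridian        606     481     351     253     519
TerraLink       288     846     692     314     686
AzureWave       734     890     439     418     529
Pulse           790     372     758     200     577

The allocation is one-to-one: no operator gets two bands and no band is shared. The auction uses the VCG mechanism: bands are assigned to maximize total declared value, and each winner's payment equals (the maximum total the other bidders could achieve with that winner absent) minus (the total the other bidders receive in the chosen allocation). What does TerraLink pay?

TerraLink pays $71M.

Efficient allocation: NorthTel→Band E ($795M), Meridian→Band G ($606M), TerraLink→Band D ($686M), AzureWave→Band C ($890M), Pulse→Band B ($758M); total welfare W = $3735M.
TerraLink receives Band D at value $686M, so the others get W − 686 = $3049M.
Without TerraLink: best allocation of the remaining 4 bidders over all 5 bands is NorthTel→Band G ($953M), Meridian→Band D ($519M), AzureWave→Band C ($890M), Pulse→Band B ($758M), total $3120M.
VCG payment = (others' best without TerraLink) − (others' welfare with TerraLink) = 3120 − 3049 = $71M.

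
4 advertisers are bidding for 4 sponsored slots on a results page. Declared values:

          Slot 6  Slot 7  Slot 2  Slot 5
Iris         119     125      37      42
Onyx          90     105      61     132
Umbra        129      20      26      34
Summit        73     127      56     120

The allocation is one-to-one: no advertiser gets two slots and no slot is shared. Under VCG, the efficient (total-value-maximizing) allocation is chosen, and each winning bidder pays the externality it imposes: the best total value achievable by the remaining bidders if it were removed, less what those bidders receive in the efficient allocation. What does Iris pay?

Efficient allocation: Iris→Slot 7 ($125), Onyx→Slot 5 ($132), Umbra→Slot 6 ($129), Summit→Slot 2 ($56); total welfare W = $442.
Iris receives Slot 7 at value $125, so the others get W − 125 = $317.
Without Iris: best allocation of the remaining 3 bidders over all 4 slots is Onyx→Slot 5 ($132), Umbra→Slot 6 ($129), Summit→Slot 7 ($127), total $388.
VCG payment = (others' best without Iris) − (others' welfare with Iris) = 388 − 317 = $71.

Iris pays $71.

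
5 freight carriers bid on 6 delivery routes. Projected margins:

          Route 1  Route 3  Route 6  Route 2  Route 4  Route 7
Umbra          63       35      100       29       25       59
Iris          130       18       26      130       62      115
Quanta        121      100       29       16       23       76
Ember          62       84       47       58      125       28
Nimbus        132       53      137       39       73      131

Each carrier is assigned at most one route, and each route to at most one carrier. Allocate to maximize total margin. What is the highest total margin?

Max total: $607k

This is a one-to-one assignment (maximum-weight bipartite matching).
Optimal: Umbra→Route 6 ($100k), Iris→Route 2 ($130k), Quanta→Route 1 ($121k), Ember→Route 4 ($125k), Nimbus→Route 7 ($131k) — total 100+130+121+125+131 = $607k.
Next-best assignment: Umbra→Route 6, Iris→Route 2, Quanta→Route 3, Ember→Route 4, Nimbus→Route 1 = $587k.
Checked against all permutations: $607k is optimal.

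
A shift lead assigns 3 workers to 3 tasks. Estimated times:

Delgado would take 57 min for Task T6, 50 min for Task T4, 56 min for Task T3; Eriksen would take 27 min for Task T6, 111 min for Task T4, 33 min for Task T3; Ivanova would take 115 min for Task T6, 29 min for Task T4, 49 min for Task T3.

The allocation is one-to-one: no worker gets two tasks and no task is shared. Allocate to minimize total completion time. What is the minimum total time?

This is the linear assignment problem.
Optimal: Delgado→Task T3 (56 min), Eriksen→Task T6 (27 min), Ivanova→Task T4 (29 min) — total 56+27+29 = 112 min.
Row-greedy (each worker in turn takes its cheapest remaining task) gives 126 min, worse by 14.
Swapping Delgado↔Eriksen (Delgado→Task T6 57 min, Eriksen→Task T3 33 min) adds 7.
Checked against all permutations: 112 min is optimal.

Min total: 112 min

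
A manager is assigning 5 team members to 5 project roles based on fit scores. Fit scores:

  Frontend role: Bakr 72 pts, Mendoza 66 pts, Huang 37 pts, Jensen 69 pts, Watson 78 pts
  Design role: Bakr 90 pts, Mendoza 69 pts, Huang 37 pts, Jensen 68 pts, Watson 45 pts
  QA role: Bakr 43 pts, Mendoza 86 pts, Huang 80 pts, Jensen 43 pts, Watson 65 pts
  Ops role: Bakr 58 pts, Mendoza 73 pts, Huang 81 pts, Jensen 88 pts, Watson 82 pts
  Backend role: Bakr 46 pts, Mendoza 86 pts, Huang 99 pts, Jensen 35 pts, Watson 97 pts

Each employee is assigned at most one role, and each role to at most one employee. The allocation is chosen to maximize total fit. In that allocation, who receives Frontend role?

Optimal: Bakr→Design role (90 pts), Mendoza→QA role (86 pts), Huang→Backend role (99 pts), Jensen→Ops role (88 pts), Watson→Frontend role (78 pts) — total 90+86+99+88+78 = 441 pts.
Watson's own top role is Backend role (97 pts), but forcing Watson→Backend role and reassigning the rest optimally gives only 423 pts — worse by 18.

Watson receives Frontend role.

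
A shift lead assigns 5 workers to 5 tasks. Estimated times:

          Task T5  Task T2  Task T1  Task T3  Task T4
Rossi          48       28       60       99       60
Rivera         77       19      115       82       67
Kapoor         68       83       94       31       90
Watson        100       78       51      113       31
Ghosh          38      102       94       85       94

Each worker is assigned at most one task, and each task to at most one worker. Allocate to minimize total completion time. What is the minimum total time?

Min total: 179 min

Optimal: Rossi→Task T1 (60 min), Rivera→Task T2 (19 min), Kapoor→Task T3 (31 min), Watson→Task T4 (31 min), Ghosh→Task T5 (38 min) — total 60+19+31+31+38 = 179 min.
Swapping Rivera↔Watson (Rivera→Task T4 67 min, Watson→Task T2 78 min) adds 95.
Every other assignment is strictly worse.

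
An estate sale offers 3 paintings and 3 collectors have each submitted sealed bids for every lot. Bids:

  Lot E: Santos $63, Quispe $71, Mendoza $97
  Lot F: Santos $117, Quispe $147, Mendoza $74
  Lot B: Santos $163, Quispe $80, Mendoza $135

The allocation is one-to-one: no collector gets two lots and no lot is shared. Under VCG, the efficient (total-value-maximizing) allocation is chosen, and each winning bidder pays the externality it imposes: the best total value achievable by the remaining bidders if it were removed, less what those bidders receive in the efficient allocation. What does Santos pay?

Efficient allocation: Santos→Lot B ($163), Quispe→Lot F ($147), Mendoza→Lot E ($97); total welfare W = $407.
Santos receives Lot B at value $163, so the others get W − 163 = $244.
Without Santos: best allocation of the remaining 2 bidders over all 3 lots is Quispe→Lot F ($147), Mendoza→Lot B ($135), total $282.
VCG payment = (others' best without Santos) − (others' welfare with Santos) = 282 − 244 = $38.

Santos pays $38.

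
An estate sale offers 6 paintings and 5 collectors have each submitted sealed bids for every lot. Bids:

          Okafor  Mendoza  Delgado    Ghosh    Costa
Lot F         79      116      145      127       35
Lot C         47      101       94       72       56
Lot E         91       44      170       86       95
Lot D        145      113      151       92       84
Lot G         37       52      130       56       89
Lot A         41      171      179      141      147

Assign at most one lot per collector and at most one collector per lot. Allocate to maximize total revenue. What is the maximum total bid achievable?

Max total: $702

Optimal: Okafor→Lot D ($145), Mendoza→Lot A ($171), Delgado→Lot E ($170), Ghosh→Lot F ($127), Costa→Lot G ($89) — total 145+171+170+127+89 = $702.
Column-greedy (each lot in turn goes to its best remaining collector) gives $542, worse by 160.
Swapping Okafor↔Costa (Okafor→Lot G $37, Costa→Lot D $84) loses 113.
No other one-to-one assignment exceeds $702.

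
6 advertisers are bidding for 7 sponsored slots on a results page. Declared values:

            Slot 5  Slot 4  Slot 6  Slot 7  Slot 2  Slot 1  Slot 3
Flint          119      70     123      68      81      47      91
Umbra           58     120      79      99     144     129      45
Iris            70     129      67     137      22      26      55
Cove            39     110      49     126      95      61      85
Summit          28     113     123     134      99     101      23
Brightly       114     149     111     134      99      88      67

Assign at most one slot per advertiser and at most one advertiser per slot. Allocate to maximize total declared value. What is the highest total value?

This is a one-to-one assignment (maximum-weight bipartite matching).
Optimal: Flint→Slot 5 ($119), Umbra→Slot 2 ($144), Iris→Slot 7 ($137), Cove→Slot 3 ($85), Summit→Slot 6 ($123), Brightly→Slot 4 ($149) — total 119+144+137+85+123+149 = $757.
Column-greedy (each slot in turn goes to its best remaining advertiser) gives $733, worse by 24.

Max total: $757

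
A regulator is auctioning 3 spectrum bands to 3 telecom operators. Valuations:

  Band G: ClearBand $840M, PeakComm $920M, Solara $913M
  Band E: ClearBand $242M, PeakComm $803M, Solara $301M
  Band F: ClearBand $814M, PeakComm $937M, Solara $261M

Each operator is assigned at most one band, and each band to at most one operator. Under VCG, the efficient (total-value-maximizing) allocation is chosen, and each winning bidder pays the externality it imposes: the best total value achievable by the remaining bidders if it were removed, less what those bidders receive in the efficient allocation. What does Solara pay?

Efficient allocation: ClearBand→Band F ($814M), PeakComm→Band E ($803M), Solara→Band G ($913M); total welfare W = $2530M.
Solara receives Band G at value $913M, so the others get W − 913 = $1617M.
Without Solara: best allocation of the remaining 2 bidders over all 3 bands is ClearBand→Band G ($840M), PeakComm→Band F ($937M), total $1777M.
VCG payment = (others' best without Solara) − (others' welfare with Solara) = 1777 − 1617 = $160M.

Solara pays $160M.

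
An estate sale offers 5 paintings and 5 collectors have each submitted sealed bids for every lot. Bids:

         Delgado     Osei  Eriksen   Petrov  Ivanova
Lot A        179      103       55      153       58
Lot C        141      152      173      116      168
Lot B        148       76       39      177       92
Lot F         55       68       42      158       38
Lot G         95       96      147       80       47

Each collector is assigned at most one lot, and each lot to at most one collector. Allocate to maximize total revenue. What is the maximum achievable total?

Optimal: Delgado→Lot A ($179), Osei→Lot F ($68), Eriksen→Lot G ($147), Petrov→Lot B ($177), Ivanova→Lot C ($168) — total 179+68+147+177+168 = $739.
Column-greedy (each lot in turn goes to its best remaining collector) gives $644, worse by 95.
Next-best assignment: Delgado→Lot A, Osei→Lot C, Eriksen→Lot G, Petrov→Lot F, Ivanova→Lot B = $728.
Swapping Ivanova↔Osei (Ivanova→Lot F $38, Osei→Lot C $152) loses 46.
Checked against all permutations: $739 is optimal.

Max total: $739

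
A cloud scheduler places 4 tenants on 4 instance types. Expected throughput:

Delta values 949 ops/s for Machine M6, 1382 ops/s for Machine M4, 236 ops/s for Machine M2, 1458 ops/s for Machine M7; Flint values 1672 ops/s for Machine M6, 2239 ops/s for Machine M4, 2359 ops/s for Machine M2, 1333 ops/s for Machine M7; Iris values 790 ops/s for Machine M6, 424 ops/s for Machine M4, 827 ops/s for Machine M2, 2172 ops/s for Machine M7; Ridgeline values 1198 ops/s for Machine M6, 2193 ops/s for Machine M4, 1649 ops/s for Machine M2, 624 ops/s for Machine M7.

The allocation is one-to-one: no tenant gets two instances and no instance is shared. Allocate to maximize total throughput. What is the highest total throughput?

Optimal: Delta→Machine M6 (949 ops/s), Flint→Machine M2 (2359 ops/s), Iris→Machine M7 (2172 ops/s), Ridgeline→Machine M4 (2193 ops/s) — total 949+2359+2172+2193 = 7673 ops/s.
Column-greedy (each instance in turn goes to its best remaining tenant) gives 6150 ops/s, worse by 1523.
Swapping Delta↔Flint (Delta→Machine M2 236 ops/s, Flint→Machine M6 1672 ops/s) loses 1400.
Every other assignment is strictly worse.

Maximum total: 7673 ops/s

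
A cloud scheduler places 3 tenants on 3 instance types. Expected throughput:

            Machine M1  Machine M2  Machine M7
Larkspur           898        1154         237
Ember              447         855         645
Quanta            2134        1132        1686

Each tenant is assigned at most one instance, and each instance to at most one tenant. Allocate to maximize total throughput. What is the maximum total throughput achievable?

Maximum total: 3933 ops/s

Treat this as an assignment problem: match each tenant to one instance.
Optimal: Larkspur→Machine M2 (1154 ops/s), Ember→Machine M7 (645 ops/s), Quanta→Machine M1 (2134 ops/s) — total 1154+645+2134 = 3933 ops/s.
Next-best assignment: Larkspur→Machine M1, Ember→Machine M2, Quanta→Machine M7 = 3439 ops/s.
Checked against all permutations: 3933 ops/s is optimal.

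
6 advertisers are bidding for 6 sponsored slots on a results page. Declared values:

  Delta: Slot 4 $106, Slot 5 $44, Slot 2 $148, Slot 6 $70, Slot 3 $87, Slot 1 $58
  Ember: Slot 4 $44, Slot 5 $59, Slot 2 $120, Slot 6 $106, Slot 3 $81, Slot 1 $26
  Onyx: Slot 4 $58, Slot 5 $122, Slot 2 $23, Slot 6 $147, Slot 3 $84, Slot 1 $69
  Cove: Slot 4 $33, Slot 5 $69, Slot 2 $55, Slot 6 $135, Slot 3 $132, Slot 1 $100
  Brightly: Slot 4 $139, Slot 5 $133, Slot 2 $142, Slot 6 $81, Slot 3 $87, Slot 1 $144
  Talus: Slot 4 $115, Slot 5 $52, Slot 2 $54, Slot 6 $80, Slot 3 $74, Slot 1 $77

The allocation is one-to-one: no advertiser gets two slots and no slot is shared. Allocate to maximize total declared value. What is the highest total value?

Maximum total: $767

Optimal: Delta→Slot 2 ($148), Ember→Slot 6 ($106), Onyx→Slot 5 ($122), Cove→Slot 3 ($132), Brightly→Slot 1 ($144), Talus→Slot 4 ($115) — total 148+106+122+132+144+115 = $767.
Max-entry greedy (repeatedly take the single best remaining cell) gives $745, worse by 22.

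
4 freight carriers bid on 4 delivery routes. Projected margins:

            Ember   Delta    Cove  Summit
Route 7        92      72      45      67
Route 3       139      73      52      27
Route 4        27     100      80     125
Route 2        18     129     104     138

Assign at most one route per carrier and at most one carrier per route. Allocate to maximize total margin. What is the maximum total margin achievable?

Optimal: Ember→Route 3 ($139k), Delta→Route 7 ($72k), Cove→Route 2 ($104k), Summit→Route 4 ($125k) — total 139+72+104+125 = $440k.
Max-entry greedy (repeatedly take the single best remaining cell) gives $422k, worse by 18.
Next-best assignment: Ember→Route 3, Delta→Route 2, Cove→Route 7, Summit→Route 4 = $438k.
Swapping Delta↔Summit (Delta→Route 4 $100k, Summit→Route 7 $67k) loses 30.

Max total: $440k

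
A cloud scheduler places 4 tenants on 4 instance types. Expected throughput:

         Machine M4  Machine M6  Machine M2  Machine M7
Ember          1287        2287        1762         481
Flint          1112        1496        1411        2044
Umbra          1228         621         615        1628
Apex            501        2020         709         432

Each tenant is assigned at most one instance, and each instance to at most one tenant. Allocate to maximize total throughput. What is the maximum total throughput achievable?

Maximum total: 7054 ops/s

This is a one-to-one assignment (maximum-weight bipartite matching).
Optimal: Ember→Machine M2 (1762 ops/s), Flint→Machine M7 (2044 ops/s), Umbra→Machine M4 (1228 ops/s), Apex→Machine M6 (2020 ops/s) — total 1762+2044+1228+2020 = 7054 ops/s.
Swapping Ember↔Apex (Ember→Machine M6 2287 ops/s, Apex→Machine M2 709 ops/s) loses 786.
Every other assignment is strictly worse.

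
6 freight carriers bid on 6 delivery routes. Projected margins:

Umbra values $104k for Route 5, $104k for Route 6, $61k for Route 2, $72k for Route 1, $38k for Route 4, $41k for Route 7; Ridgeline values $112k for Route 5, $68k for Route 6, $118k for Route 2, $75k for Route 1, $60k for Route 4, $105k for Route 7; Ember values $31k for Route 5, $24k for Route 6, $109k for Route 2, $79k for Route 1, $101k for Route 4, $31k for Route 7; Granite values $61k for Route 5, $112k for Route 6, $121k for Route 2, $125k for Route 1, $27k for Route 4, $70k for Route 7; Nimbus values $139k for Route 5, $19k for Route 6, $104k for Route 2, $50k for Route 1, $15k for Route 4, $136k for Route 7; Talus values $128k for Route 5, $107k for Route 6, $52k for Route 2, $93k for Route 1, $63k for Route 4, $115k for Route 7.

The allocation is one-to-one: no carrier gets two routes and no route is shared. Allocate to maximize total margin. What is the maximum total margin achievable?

Optimal: Umbra→Route 6 ($104k), Ridgeline→Route 2 ($118k), Ember→Route 4 ($101k), Granite→Route 1 ($125k), Nimbus→Route 7 ($136k), Talus→Route 5 ($128k) — total 104+118+101+125+136+128 = $712k.
Max-entry greedy (repeatedly take the single best remaining cell) gives $702k, worse by 10.
Next-best assignment: Umbra→Route 6, Ridgeline→Route 2, Ember→Route 4, Granite→Route 1, Nimbus→Route 5, Talus→Route 7 = $702k.

Max total: $712k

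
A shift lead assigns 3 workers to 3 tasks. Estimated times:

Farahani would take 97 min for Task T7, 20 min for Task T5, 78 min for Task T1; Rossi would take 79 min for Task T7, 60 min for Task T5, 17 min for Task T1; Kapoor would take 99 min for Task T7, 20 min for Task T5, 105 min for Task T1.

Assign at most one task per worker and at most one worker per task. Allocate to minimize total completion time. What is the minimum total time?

Treat this as an assignment problem: match each worker to one task.
Optimal: Farahani→Task T7 (97 min), Rossi→Task T1 (17 min), Kapoor→Task T5 (20 min) — total 97+17+20 = 134 min.
Column-greedy (each task in turn goes to its cheapest remaining worker) gives 204 min, worse by 70.
Every other assignment is strictly worse.

Minimum total: 134 min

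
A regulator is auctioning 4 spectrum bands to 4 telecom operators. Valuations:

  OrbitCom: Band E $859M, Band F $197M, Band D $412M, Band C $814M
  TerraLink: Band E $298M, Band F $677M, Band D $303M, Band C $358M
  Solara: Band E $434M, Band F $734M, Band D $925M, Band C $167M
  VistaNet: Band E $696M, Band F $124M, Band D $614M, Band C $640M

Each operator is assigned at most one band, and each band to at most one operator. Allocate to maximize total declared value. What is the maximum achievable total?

Optimal: OrbitCom→Band C ($814M), TerraLink→Band F ($677M), Solara→Band D ($925M), VistaNet→Band E ($696M) — total 814+677+925+696 = $3112M.
Row-greedy (each operator in turn takes its best remaining band) gives $3101M, worse by 11.
Next-best assignment: OrbitCom→Band E, TerraLink→Band F, Solara→Band D, VistaNet→Band C = $3101M.
Every other assignment is strictly worse.

Maximum total: $3112M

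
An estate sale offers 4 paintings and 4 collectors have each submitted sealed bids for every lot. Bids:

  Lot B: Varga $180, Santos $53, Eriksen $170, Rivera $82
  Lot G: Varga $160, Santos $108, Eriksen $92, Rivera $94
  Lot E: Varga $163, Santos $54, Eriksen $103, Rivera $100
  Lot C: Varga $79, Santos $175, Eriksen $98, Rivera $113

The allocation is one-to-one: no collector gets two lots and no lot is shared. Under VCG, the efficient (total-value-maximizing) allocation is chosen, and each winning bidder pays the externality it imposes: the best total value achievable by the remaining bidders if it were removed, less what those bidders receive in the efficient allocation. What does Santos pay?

Efficient allocation: Varga→Lot G ($160), Santos→Lot C ($175), Eriksen→Lot B ($170), Rivera→Lot E ($100); total welfare W = $605.
Santos receives Lot C at value $175, so the others get W − 175 = $430.
Without Santos: best allocation of the remaining 3 bidders over all 4 lots is Varga→Lot E ($163), Eriksen→Lot B ($170), Rivera→Lot C ($113), total $446.
VCG payment = (others' best without Santos) − (others' welfare with Santos) = 446 − 430 = $16.

Santos pays $16.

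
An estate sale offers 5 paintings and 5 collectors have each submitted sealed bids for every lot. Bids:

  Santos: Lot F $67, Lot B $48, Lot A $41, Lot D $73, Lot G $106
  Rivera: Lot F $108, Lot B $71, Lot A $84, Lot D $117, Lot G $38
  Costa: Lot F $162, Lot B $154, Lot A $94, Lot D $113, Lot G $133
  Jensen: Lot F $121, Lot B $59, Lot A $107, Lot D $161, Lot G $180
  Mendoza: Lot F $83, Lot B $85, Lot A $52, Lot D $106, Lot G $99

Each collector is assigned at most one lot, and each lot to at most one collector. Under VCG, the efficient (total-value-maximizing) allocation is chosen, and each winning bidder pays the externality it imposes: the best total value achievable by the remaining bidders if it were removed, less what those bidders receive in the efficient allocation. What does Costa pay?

Efficient allocation: Santos→Lot G ($106), Rivera→Lot A ($84), Costa→Lot F ($162), Jensen→Lot D ($161), Mendoza→Lot B ($85); total welfare W = $598.
Costa receives Lot F at value $162, so the others get W − 162 = $436.
Without Costa: best allocation of the remaining 4 bidders over all 5 lots is Santos→Lot G ($106), Rivera→Lot F ($108), Jensen→Lot D ($161), Mendoza→Lot B ($85), total $460.
VCG payment = (others' best without Costa) − (others' welfare with Costa) = 460 − 436 = $24.

Costa pays $24.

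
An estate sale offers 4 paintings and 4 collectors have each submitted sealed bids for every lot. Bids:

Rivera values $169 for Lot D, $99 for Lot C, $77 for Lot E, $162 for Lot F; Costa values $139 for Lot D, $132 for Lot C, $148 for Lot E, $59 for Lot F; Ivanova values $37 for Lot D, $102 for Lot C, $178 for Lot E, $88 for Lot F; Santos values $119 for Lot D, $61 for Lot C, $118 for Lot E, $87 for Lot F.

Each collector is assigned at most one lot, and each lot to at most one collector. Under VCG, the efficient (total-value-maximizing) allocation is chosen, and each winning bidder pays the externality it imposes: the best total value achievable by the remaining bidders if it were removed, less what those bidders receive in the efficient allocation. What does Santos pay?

Santos pays $7.

Efficient allocation: Rivera→Lot F ($162), Costa→Lot C ($132), Ivanova→Lot E ($178), Santos→Lot D ($119); total welfare W = $591.
Santos receives Lot D at value $119, so the others get W − 119 = $472.
Without Santos: best allocation of the remaining 3 bidders over all 4 lots is Rivera→Lot D ($169), Costa→Lot C ($132), Ivanova→Lot E ($178), total $479.
VCG payment = (others' best without Santos) − (others' welfare with Santos) = 479 − 472 = $7.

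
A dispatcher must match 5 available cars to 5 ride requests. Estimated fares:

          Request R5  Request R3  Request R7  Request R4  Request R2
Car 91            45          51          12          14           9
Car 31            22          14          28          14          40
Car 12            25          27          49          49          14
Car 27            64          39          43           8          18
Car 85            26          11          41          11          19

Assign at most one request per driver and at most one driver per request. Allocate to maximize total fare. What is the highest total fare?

Maximum total: $245

This is a one-to-one assignment (maximum-weight bipartite matching).
Optimal: Car 91→Request R3 ($51), Car 31→Request R2 ($40), Car 12→Request R4 ($49), Car 27→Request R5 ($64), Car 85→Request R7 ($41) — total 51+40+49+64+41 = $245.
Column-greedy (each request in turn goes to its best remaining driver) gives $197, worse by 48.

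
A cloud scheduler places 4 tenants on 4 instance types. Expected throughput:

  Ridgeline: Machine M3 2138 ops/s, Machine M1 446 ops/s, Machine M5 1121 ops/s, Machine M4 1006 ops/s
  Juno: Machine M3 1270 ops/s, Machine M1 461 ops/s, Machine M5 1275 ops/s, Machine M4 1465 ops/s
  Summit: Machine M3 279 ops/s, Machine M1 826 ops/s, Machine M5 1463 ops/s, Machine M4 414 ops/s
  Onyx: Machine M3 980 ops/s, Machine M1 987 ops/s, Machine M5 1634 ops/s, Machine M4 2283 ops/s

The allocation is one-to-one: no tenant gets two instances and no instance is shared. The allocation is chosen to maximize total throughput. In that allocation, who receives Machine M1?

Optimal: Ridgeline→Machine M3 (2138 ops/s), Juno→Machine M5 (1275 ops/s), Summit→Machine M1 (826 ops/s), Onyx→Machine M4 (2283 ops/s) — total 2138+1275+826+2283 = 6522 ops/s.
Column-greedy (each instance in turn goes to its best remaining tenant) gives 6053 ops/s, worse by 469.
Next-best assignment: Ridgeline→Machine M3, Juno→Machine M1, Summit→Machine M5, Onyx→Machine M4 = 6345 ops/s.
Summit's own top instance is Machine M5 (1463 ops/s), but forcing Summit→Machine M5 and reassigning the rest optimally gives only 6345 ops/s — worse by 177.

Summit receives Machine M1.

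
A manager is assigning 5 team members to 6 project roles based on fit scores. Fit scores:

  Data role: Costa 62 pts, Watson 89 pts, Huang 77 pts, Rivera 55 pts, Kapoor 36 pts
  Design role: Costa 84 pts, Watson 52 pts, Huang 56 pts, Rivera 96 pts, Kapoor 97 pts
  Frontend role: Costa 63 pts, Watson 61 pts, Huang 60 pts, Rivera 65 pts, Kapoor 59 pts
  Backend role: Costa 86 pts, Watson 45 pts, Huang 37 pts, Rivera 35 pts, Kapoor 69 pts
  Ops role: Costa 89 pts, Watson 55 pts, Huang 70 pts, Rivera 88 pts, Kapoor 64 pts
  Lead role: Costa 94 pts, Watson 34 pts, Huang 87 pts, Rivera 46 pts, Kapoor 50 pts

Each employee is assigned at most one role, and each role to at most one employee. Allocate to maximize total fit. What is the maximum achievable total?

Optimal: Costa→Backend role (86 pts), Watson→Data role (89 pts), Huang→Lead role (87 pts), Rivera→Ops role (88 pts), Kapoor→Design role (97 pts) — total 86+89+87+88+97 = 447 pts.
Max-entry greedy (repeatedly take the single best remaining cell) gives 428 pts, worse by 19.
Swapping Kapoor↔Rivera (Kapoor→Ops role 64 pts, Rivera→Design role 96 pts) loses 25.
Checked against all permutations: 447 pts is optimal.

Max total: 447 pts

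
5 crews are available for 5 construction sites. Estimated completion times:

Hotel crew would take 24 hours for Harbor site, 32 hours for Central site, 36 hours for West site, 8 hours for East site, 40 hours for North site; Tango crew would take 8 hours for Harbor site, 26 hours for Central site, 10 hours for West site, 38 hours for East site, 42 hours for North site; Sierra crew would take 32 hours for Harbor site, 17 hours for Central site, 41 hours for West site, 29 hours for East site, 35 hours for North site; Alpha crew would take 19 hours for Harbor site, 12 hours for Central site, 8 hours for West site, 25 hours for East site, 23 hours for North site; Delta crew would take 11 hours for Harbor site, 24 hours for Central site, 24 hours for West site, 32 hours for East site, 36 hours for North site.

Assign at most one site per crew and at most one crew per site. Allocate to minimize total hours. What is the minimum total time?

Minimum total: 69 hours

This is the linear assignment problem.
Optimal: Hotel crew→East site (8 hours), Tango crew→West site (10 hours), Sierra crew→Central site (17 hours), Alpha crew→North site (23 hours), Delta crew→Harbor site (11 hours) — total 8+10+17+23+11 = 69 hours.
Next-best assignment: Hotel crew→East site, Tango crew→West site, Sierra crew→North site, Alpha crew→Central site, Delta crew→Harbor site = 76 hours.
Checked against all permutations: 69 hours is optimal.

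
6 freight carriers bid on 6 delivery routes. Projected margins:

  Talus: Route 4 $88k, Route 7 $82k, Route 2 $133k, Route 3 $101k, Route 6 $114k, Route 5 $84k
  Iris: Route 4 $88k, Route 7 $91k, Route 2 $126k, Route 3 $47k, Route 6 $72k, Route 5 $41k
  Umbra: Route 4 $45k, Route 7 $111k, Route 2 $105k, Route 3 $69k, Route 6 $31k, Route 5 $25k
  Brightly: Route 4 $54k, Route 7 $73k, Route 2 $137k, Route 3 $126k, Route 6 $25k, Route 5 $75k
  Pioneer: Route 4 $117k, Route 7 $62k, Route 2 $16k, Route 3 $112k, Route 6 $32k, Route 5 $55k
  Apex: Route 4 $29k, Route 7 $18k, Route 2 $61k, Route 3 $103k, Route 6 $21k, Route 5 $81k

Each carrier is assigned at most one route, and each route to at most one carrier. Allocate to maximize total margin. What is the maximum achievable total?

Max total: $675k

Optimal: Talus→Route 6 ($114k), Iris→Route 2 ($126k), Umbra→Route 7 ($111k), Brightly→Route 3 ($126k), Pioneer→Route 4 ($117k), Apex→Route 5 ($81k) — total 114+126+111+126+117+81 = $675k.
Column-greedy (each route in turn goes to its best remaining carrier) gives $623k, worse by 52.
No other one-to-one assignment exceeds $675k.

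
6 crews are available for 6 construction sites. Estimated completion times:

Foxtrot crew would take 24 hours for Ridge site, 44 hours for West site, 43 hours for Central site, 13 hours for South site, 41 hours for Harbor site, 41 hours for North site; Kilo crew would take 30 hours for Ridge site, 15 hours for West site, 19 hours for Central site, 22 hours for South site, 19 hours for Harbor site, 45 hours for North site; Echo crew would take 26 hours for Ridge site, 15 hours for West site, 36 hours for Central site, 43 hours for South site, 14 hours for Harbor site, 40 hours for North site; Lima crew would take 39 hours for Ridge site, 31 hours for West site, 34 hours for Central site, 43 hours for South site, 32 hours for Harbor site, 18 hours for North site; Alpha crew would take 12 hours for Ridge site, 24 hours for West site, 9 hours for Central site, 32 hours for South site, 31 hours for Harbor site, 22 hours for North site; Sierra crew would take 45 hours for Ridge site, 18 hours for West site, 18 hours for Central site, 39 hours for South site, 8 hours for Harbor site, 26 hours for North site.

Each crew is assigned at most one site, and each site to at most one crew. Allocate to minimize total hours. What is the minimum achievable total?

Minimum total: 85 hours

Optimal: Foxtrot crew→South site (13 hours), Kilo crew→Central site (19 hours), Echo crew→West site (15 hours), Lima crew→North site (18 hours), Alpha crew→Ridge site (12 hours), Sierra crew→Harbor site (8 hours) — total 13+19+15+18+12+8 = 85 hours.
Row-greedy (each crew in turn takes its cheapest remaining site) gives 114 hours, worse by 29.
No other one-to-one assignment undercuts 85 hours.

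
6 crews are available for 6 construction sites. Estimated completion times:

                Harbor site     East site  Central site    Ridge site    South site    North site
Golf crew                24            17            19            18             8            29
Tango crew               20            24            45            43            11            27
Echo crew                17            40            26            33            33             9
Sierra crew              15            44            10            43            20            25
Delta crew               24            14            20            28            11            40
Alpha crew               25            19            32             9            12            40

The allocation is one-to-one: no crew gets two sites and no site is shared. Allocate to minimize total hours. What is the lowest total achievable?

Optimal: Golf crew→South site (8 hours), Tango crew→Harbor site (20 hours), Echo crew→North site (9 hours), Sierra crew→Central site (10 hours), Delta crew→East site (14 hours), Alpha crew→Ridge site (9 hours) — total 8+20+9+10+14+9 = 70 hours.
Column-greedy (each site in turn goes to its cheapest remaining crew) gives 77 hours, worse by 7.
Every other assignment is strictly worse.

Minimum total: 70 hours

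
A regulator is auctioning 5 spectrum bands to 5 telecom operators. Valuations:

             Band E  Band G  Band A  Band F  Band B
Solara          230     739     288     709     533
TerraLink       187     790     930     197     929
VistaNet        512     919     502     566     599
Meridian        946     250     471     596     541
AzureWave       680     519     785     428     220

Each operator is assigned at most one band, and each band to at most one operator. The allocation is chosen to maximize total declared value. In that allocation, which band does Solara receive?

Solara receives Band F.

Treat this as an assignment problem: match each operator to one band.
Optimal: Solara→Band F ($709M), TerraLink→Band B ($929M), VistaNet→Band G ($919M), Meridian→Band E ($946M), AzureWave→Band A ($785M) — total 709+929+919+946+785 = $4288M.
Row-greedy (each operator in turn takes its best remaining band) gives $3642M, worse by 646.
Swapping Solara↔AzureWave (Solara→Band A $288M, AzureWave→Band F $428M) loses 778.
Solara's own top band is Band G ($739M), but forcing Solara→Band G and reassigning the rest optimally gives only $3965M — worse by 323.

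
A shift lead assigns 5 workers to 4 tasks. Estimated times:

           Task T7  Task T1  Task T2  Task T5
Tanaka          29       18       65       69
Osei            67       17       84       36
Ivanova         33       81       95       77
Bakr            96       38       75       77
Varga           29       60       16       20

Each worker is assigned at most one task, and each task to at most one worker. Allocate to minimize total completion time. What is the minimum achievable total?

Minimum total: 103 min

Optimal: Ivanova→Task T7 (33 min), Tanaka→Task T1 (18 min), Varga→Task T2 (16 min), Osei→Task T5 (36 min) — total 33+18+16+36 = 103 min.
Column-greedy (each task in turn goes to its cheapest remaining worker) gives 139 min, worse by 36.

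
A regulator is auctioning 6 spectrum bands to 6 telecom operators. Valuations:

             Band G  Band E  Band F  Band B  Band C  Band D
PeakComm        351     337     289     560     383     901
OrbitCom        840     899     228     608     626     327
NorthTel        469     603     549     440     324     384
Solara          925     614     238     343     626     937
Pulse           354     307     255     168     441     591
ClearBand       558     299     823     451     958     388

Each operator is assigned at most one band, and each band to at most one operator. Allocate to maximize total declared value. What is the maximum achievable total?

Maximum total: $4482M

This is a one-to-one assignment (maximum-weight bipartite matching).
Optimal: PeakComm→Band B ($560M), OrbitCom→Band E ($899M), NorthTel→Band F ($549M), Solara→Band G ($925M), Pulse→Band D ($591M), ClearBand→Band C ($958M) — total 560+899+549+925+591+958 = $4482M.
Row-greedy (each operator in turn takes its best remaining band) gives $4166M, worse by 316.
Next-best assignment: PeakComm→Band D, OrbitCom→Band E, NorthTel→Band B, Solara→Band G, Pulse→Band C, ClearBand→Band F = $4429M.
Swapping NorthTel↔ClearBand (NorthTel→Band C $324M, ClearBand→Band F $823M) loses 360.
No other one-to-one assignment exceeds $4482M.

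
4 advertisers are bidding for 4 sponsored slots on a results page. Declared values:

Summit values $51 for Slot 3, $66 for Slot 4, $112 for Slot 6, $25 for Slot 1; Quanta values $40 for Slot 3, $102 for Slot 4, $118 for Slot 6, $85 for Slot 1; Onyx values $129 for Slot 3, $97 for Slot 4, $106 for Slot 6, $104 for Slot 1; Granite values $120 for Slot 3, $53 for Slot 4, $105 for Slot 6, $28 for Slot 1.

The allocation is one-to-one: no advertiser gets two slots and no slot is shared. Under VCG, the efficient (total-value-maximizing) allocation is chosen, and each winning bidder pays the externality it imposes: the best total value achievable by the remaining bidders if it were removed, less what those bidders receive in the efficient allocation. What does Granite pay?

Granite pays $25.

Efficient allocation: Summit→Slot 6 ($112), Quanta→Slot 4 ($102), Onyx→Slot 1 ($104), Granite→Slot 3 ($120); total welfare W = $438.
Granite receives Slot 3 at value $120, so the others get W − 120 = $318.
Without Granite: best allocation of the remaining 3 bidders over all 4 slots is Summit→Slot 6 ($112), Quanta→Slot 4 ($102), Onyx→Slot 3 ($129), total $343.
VCG payment = (others' best without Granite) − (others' welfare with Granite) = 343 − 318 = $25.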